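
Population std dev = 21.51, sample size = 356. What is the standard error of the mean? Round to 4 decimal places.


SE = sigma / sqrt(n)
sqrt(356) ≈ 18.867962
SE = 21.51 / 18.867962 ≈ 1.140028

1.1400


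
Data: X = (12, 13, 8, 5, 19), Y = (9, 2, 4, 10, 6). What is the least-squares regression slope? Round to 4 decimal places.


b = sum((xi-xbar)(yi-ybar)) / sum((xi-xbar)^2)
n = 5, xbar = 57/5 = 11.4, ybar = 31/5 = 6.2
Sxy = sum((xi-xbar)(yi-ybar)) = -23.4
Sxx = sum((xi-xbar)^2) = 113.2
b = Sxy / Sxx = -117/566 ≈ -0.206714

-0.2067


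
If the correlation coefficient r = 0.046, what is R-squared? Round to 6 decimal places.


R^2 = r^2 = (0.046)^2 = 0.002116

0.002116


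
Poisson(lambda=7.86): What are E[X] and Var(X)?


E[X] = Var(X) = lambda = 7.86

7.86, 7.86


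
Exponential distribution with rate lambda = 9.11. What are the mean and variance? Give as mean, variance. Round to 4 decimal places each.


mean = 1/lam, var = 1/lam^2
mean = 1 / 9.11 = 100/911 ≈ 0.109769
lam^2 = 9.11^2 = 82.9921
var = 1 / 82.9921 ≈ 0.012049

0.1098, 0.0120


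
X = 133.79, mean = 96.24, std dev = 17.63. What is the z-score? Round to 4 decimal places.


z = (X - mu) / sigma
X - mu = 133.79 - 96.24 = 37.55
z = 37.55 / 17.63 = 3755/1763 ≈ 2.129892

2.1299


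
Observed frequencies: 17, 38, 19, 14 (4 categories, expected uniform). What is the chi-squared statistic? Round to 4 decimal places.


chi2 = sum((O-E)^2/E), E = total/4
total = 88, E = 88/4 = 22
(17 - 22)^2 / 22 = 25 / 22 = 25/22 ≈ 1.136364
(38 - 22)^2 / 22 = 256 / 22 = 128/11 ≈ 11.636364
(19 - 22)^2 / 22 = 9 / 22 = 9/22 ≈ 0.409091
(14 - 22)^2 / 22 = 64 / 22 = 32/11 ≈ 2.909091
chi2 = 177/11 ≈ 16.090909

16.0909


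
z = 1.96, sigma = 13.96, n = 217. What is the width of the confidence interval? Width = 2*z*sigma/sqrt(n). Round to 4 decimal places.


width = 2*z*sigma/sqrt(n)
2*z*sigma = 2 * 1.96 * 13.96 = 54.7232
sqrt(217) ≈ 14.730920
width = 54.7232 / 14.730920 ≈ 3.714853

3.7149


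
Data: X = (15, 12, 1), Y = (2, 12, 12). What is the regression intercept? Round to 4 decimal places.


a = ybar - b*xbar, where b = sum((xi-xbar)(yi-ybar)) / sum((xi-xbar)^2)
n = 3, xbar = 28/3 ≈ 9.333333, ybar = 26/3 ≈ 8.666667
Sxy = sum((xi-xbar)(yi-ybar)) = -170/3 ≈ -56.666667
Sxx = sum((xi-xbar)^2) = 326/3 ≈ 108.666667
b = Sxy / Sxx = -85/163 ≈ -0.521472
a = 8.666667 - (-0.521472) * 9.333333 = 2206/163 ≈ 13.533742

13.5337


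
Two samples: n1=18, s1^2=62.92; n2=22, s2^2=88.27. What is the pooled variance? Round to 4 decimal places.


sp^2 = ((n1-1)*s1^2 + (n2-1)*s2^2)/(n1+n2-2)
(n1-1)*s1^2 = 17 * 62.92 = 1069.64
(n2-1)*s2^2 = 21 * 88.27 = 1853.67
numerator = 1069.64 + 1853.67 = 2923.31
n1+n2-2 = 38
sp^2 = 2923.31 / 38 = 292331/3800 ≈ 76.929211

76.9292


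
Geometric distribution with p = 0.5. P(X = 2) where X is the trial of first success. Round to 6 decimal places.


P = (1-p)^(k-1) * p
(1-p)^(k-1) = 0.5^1 = 0.5
P = 0.5 * 0.5 = 0.25

0.250000


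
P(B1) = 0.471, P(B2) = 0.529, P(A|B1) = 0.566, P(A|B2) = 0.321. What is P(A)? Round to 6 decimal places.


P(A) = P(A|B1)*P(B1) + P(A|B2)*P(B2)
P(A|B1)*P(B1) = 0.566 * 0.471 = 0.266586
P(A|B2)*P(B2) = 0.321 * 0.529 = 0.169809
P(A) = 0.266586 + 0.169809 = 0.436395

0.436395


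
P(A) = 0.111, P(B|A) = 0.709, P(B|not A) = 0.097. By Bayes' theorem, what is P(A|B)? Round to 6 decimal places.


P(A|B) = P(B|A)*P(A) / P(B), P(B) = P(B|A)*P(A) + P(B|not A)*P(not A)
P(B|A)*P(A) = 0.709 * 0.111 = 0.078699
P(B|not A)*P(not A) = 0.097 * 0.889 = 0.086233
P(B) = 0.078699 + 0.086233 = 0.164932
P(A|B) = 0.078699 / 0.164932 ≈ 0.47716028

0.477160


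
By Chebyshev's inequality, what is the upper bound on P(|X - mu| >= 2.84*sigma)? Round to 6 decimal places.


P <= 1/k^2
k^2 = 2.84^2 = 8.0656
1/k^2 = 1 / 8.0656 = 625/5041 ≈ 0.12398334

0.123983


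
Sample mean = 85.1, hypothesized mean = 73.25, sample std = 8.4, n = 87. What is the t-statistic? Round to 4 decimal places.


t = (xbar - mu0) / (s/sqrt(n))
xbar - mu0 = 85.1 - 73.25 = 11.85
sqrt(87) ≈ 9.32737905
s/sqrt(n) = 8.4 / 9.32737905 ≈ 0.90057453
t = 11.85 / 0.90057453 ≈ 13.158267

13.1583


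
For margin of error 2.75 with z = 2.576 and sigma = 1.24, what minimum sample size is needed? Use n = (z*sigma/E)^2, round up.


z*sigma/E = 2.576 * 1.24 / 2.75 ≈ 1.161542
(z*sigma/E)^2 ≈ 1.349179
round up: n = 2

2


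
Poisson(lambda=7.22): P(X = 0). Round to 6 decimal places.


P = e^(-lam) * lam^k / k!
e^(-7.22) ≈ 0.0007318024
lam^k = 7.22^0 = 1
k! = 0! = 1
P = 0.0007318024 * 1 / 1 ≈ 0.000732

0.000732


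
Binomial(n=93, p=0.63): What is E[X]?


E[X] = n*p = 93 * 0.63 = 58.59

58.59


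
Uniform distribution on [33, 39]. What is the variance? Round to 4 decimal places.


Var = (b-a)^2 / 12
(b-a)^2 = (39 - 33)^2 = 36
Var = 36/12 = 3

3.0000


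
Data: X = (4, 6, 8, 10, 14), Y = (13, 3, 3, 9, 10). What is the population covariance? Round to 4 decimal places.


Cov = (1/n)*sum((xi-xbar)(yi-ybar))
n = 5, xbar = 42/5 = 8.4, ybar = 38/5 = 7.6
sum((xi-xbar)(yi-ybar)) = 4.8
Cov = 4.8 / 5 = 0.96

0.9600


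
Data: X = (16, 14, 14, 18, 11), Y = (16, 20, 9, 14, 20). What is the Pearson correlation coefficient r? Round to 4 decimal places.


r = sum((xi-xbar)(yi-ybar)) / sqrt(sum((xi-xbar)^2) * sum((yi-ybar)^2))
n = 5, xbar = 73/5 = 14.6, ybar = 79/5 = 15.8
Sxy = sum((xi-xbar)(yi-ybar)) = -19.4
Sxx = sum((xi-xbar)^2) = 27.2
Syy = sum((yi-ybar)^2) = 84.8
sqrt(Sxx*Syy) ≈ 48.026659
r = Sxy / sqrt(Sxx*Syy) = -19.4 / 48.026659 ≈ -0.403942

-0.4039


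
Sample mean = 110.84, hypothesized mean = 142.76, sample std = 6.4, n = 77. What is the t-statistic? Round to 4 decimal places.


t = (xbar - mu0) / (s/sqrt(n))
xbar - mu0 = 110.84 - 142.76 = -31.92
sqrt(77) ≈ 8.77496439
s/sqrt(n) = 6.4 / 8.77496439 ≈ 0.72934769
t = -31.92 / 0.72934769 ≈ -43.765135

-43.7651


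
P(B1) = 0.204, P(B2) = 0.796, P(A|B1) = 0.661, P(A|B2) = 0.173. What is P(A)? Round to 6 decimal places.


P(A) = P(A|B1)*P(B1) + P(A|B2)*P(B2)
P(A|B1)*P(B1) = 0.661 * 0.204 = 0.134844
P(A|B2)*P(B2) = 0.173 * 0.796 = 0.137708
P(A) = 0.134844 + 0.137708 = 0.272552

0.272552


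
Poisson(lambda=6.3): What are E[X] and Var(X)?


E[X] = Var(X) = lambda = 6.3

6.3, 6.3


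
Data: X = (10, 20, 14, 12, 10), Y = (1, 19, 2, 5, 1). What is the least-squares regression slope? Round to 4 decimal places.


b = sum((xi-xbar)(yi-ybar)) / sum((xi-xbar)^2)
n = 5, xbar = 66/5 = 13.2, ybar = 28/5 = 5.6
Sxy = sum((xi-xbar)(yi-ybar)) = 118.4
Sxx = sum((xi-xbar)^2) = 68.8
b = Sxy / Sxx = 74/43 ≈ 1.720930

1.7209


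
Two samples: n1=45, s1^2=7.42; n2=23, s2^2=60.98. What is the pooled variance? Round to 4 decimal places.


sp^2 = ((n1-1)*s1^2 + (n2-1)*s2^2)/(n1+n2-2)
(n1-1)*s1^2 = 44 * 7.42 = 326.48
(n2-1)*s2^2 = 22 * 60.98 = 1341.56
numerator = 326.48 + 1341.56 = 1668.04
n1+n2-2 = 66
sp^2 = 1668.04 / 66 = 3791/150 ≈ 25.273333

25.2733


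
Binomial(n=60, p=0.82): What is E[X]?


E[X] = n*p = 60 * 0.82 = 49.2

49.2


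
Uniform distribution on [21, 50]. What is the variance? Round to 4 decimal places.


Var = (b-a)^2 / 12
(b-a)^2 = (50 - 21)^2 = 841
Var = 841/12 ≈ 70.083333

70.0833


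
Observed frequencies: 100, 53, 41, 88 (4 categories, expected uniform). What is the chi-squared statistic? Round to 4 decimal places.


chi2 = sum((O-E)^2/E), E = total/4
total = 282, E = 282/4 = 70.5
(100 - 70.5)^2 / 70.5 = 870.25 / 70.5 = 3481/282 ≈ 12.343972
(53 - 70.5)^2 / 70.5 = 306.25 / 70.5 = 1225/282 ≈ 4.343972
(41 - 70.5)^2 / 70.5 = 870.25 / 70.5 = 3481/282 ≈ 12.343972
(88 - 70.5)^2 / 70.5 = 306.25 / 70.5 = 1225/282 ≈ 4.343972
chi2 = 4706/141 ≈ 33.375887

33.3759


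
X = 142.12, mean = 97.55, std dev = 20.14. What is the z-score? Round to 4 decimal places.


z = (X - mu) / sigma
X - mu = 142.12 - 97.55 = 44.57
z = 44.57 / 20.14 = 4457/2014 ≈ 2.213009

2.2130


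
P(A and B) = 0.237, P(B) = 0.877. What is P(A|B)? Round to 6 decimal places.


P(A|B) = P(A and B) / P(B) = 0.237 / 0.877 = 237/877 ≈ 0.27023945

0.270239


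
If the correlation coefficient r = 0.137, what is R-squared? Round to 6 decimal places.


R^2 = r^2 = (0.137)^2 = 0.018769

0.018769


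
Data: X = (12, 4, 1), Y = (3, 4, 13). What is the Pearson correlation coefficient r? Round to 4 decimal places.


r = sum((xi-xbar)(yi-ybar)) / sqrt(sum((xi-xbar)^2) * sum((yi-ybar)^2))
n = 3, xbar = 17/3 ≈ 5.666667, ybar = 20/3 ≈ 6.666667
Sxy = sum((xi-xbar)(yi-ybar)) = -145/3 ≈ -48.333333
Sxx = sum((xi-xbar)^2) = 194/3 ≈ 64.666667
Syy = sum((yi-ybar)^2) = 182/3 ≈ 60.666667
sqrt(Sxx*Syy) ≈ 62.634744
r = Sxy / sqrt(Sxx*Syy) = -48.333333 / 62.634744 ≈ -0.771670

-0.7717


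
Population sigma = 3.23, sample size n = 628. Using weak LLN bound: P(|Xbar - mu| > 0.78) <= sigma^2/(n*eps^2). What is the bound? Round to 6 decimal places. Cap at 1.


bound = min(1, sigma^2/(n*eps^2))
sigma^2 = 3.23^2 = 10.4329
n*eps^2 = 628 * 0.78^2 = 628 * 0.6084 = 382.0752
sigma^2/(n*eps^2) = 10.4329 / 382.0752 ≈ 0.02730588

0.027306


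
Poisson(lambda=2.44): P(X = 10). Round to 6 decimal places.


P = e^(-lam) * lam^k / k!
e^(-2.44) ≈ 0.08716085
lam^k = 2.44^10 ≈ 7479.942569
k! = 10! = 3628800
P = 0.08716085 * 7479.942569 / 3628800 ≈ 0.000180

0.000180


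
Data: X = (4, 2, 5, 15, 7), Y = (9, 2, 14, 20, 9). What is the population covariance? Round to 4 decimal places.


Cov = (1/n)*sum((xi-xbar)(yi-ybar))
n = 5, xbar = 33/5 = 6.6, ybar = 54/5 = 10.8
sum((xi-xbar)(yi-ybar)) = 116.6
Cov = 116.6 / 5 = 23.32

23.3200


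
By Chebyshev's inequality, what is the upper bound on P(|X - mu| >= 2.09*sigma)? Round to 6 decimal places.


P <= 1/k^2
k^2 = 2.09^2 = 4.3681
1/k^2 = 1 / 4.3681 ≈ 0.22893249

0.228932


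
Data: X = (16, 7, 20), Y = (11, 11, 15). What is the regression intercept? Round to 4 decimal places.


a = ybar - b*xbar, where b = sum((xi-xbar)(yi-ybar)) / sum((xi-xbar)^2)
n = 3, xbar = 43/3 ≈ 14.333333, ybar = 37/3 ≈ 12.333333
Sxy = sum((xi-xbar)(yi-ybar)) = 68/3 ≈ 22.666667
Sxx = sum((xi-xbar)^2) = 266/3 ≈ 88.666667
b = Sxy / Sxx = 34/133 ≈ 0.255639
a = 12.333333 - 0.255639 * 14.333333 = 1153/133 ≈ 8.669173

8.6692


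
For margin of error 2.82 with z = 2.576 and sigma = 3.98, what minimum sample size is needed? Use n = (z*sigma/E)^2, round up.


z*sigma/E = 2.576 * 3.98 / 2.82 ≈ 3.635631
(z*sigma/E)^2 ≈ 13.217814
round up: n = 14

14


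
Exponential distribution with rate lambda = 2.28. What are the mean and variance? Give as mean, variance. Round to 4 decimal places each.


mean = 1/lam, var = 1/lam^2
mean = 1 / 2.28 = 25/57 ≈ 0.438596
lam^2 = 2.28^2 = 5.1984
var = 1 / 5.1984 = 625/3249 ≈ 0.192367

0.4386, 0.1924


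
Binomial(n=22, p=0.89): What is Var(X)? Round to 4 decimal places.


Var = n*p*(1-p) = 22 * 0.89 * 0.11 = 2.1538

2.1538


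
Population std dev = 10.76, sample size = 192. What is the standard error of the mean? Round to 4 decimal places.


SE = sigma / sqrt(n)
sqrt(192) ≈ 13.856406
SE = 10.76 / 13.856406 ≈ 0.776536

0.7765


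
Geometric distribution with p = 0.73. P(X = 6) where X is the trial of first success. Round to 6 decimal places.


P = (1-p)^(k-1) * p
(1-p)^(k-1) = 0.27^5 ≈ 0.001434891
P = 0.001434891 * 0.73 ≈ 0.001047470

0.001047


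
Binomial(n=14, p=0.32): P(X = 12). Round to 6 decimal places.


P = C(n,k) * p^k * (1-p)^(n-k)
C(14,12) = 91
p^k = 0.32^12 ≈ 0.000001152922
(1-p)^(n-k) = 0.68^2 = 0.4624
P = 91 * 0.000001152922 * 0.4624 ≈ 0.000049

0.000049


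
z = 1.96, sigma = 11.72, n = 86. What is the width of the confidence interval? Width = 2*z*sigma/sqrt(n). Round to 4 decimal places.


width = 2*z*sigma/sqrt(n)
2*z*sigma = 2 * 1.96 * 11.72 = 45.9424
sqrt(86) ≈ 9.273618
width = 45.9424 / 9.273618 ≈ 4.954096

4.9541


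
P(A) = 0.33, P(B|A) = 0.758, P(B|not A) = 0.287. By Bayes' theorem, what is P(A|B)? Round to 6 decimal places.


P(A|B) = P(B|A)*P(A) / P(B), P(B) = P(B|A)*P(A) + P(B|not A)*P(not A)
P(B|A)*P(A) = 0.758 * 0.33 = 0.25014
P(B|not A)*P(not A) = 0.287 * 0.67 = 0.19229
P(B) = 0.25014 + 0.19229 = 0.44243
P(A|B) = 0.25014 / 0.44243 ≈ 0.56537757

0.565378


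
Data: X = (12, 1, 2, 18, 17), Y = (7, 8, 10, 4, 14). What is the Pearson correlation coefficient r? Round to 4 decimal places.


r = sum((xi-xbar)(yi-ybar)) / sqrt(sum((xi-xbar)^2) * sum((yi-ybar)^2))
n = 5, xbar = 50/5 = 10, ybar = 43/5 = 8.6
Sxy = sum((xi-xbar)(yi-ybar)) = -8
Sxx = sum((xi-xbar)^2) = 262
Syy = sum((yi-ybar)^2) = 55.2
sqrt(Sxx*Syy) ≈ 120.259719
r = Sxy / sqrt(Sxx*Syy) = -8 / 120.259719 ≈ -0.066523

-0.0665


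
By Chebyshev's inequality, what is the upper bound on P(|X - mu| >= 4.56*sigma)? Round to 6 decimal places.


P <= 1/k^2
k^2 = 4.56^2 = 20.7936
1/k^2 = 1 / 20.7936 ≈ 0.04809172

0.048092


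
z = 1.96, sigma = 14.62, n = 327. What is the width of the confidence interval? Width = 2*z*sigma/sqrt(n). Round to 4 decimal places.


width = 2*z*sigma/sqrt(n)
2*z*sigma = 2 * 1.96 * 14.62 = 57.3104
sqrt(327) ≈ 18.083141
width = 57.3104 / 18.083141 ≈ 3.169272

3.1693


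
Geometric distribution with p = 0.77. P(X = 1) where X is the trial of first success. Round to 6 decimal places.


P = (1-p)^(k-1) * p
(1-p)^(k-1) = 0.23^0 = 1
P = 1 * 0.77 = 0.77

0.770000


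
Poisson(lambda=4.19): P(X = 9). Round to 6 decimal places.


P = e^(-lam) * lam^k / k!
e^(-4.19) ≈ 0.01514628
lam^k = 4.19^9 ≈ 398039.531777
k! = 9! = 362880
P = 0.01514628 * 398039.531777 / 362880 ≈ 0.016614

0.016614


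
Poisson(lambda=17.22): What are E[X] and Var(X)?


E[X] = Var(X) = lambda = 17.22

17.22, 17.22


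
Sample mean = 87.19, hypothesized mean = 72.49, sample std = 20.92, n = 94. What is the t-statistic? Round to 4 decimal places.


t = (xbar - mu0) / (s/sqrt(n))
xbar - mu0 = 87.19 - 72.49 = 14.7
sqrt(94) ≈ 9.69535971
s/sqrt(n) = 20.92 / 9.69535971 ≈ 2.15773325
t = 14.7 / 2.15773325 ≈ 6.812705

6.8127


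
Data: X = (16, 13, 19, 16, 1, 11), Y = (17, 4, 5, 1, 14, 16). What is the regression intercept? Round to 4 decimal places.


a = ybar - b*xbar, where b = sum((xi-xbar)(yi-ybar)) / sum((xi-xbar)^2)
n = 6, xbar = 76/6 = 38/3 ≈ 12.666667, ybar = 57/6 = 9.5
Sxy = sum((xi-xbar)(yi-ybar)) = -97
Sxx = sum((xi-xbar)^2) = 604/3 ≈ 201.333333
b = Sxy / Sxx = -291/604 ≈ -0.481788
a = 9.5 - (-0.481788) * 12.666667 = 2356/151 ≈ 15.602649

15.6026


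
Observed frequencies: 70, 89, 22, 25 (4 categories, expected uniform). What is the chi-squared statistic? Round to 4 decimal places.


chi2 = sum((O-E)^2/E), E = total/4
total = 206, E = 206/4 = 51.5
(70 - 51.5)^2 / 51.5 = 342.25 / 51.5 = 1369/206 ≈ 6.645631
(89 - 51.5)^2 / 51.5 = 1406.25 / 51.5 = 5625/206 ≈ 27.305825
(22 - 51.5)^2 / 51.5 = 870.25 / 51.5 = 3481/206 ≈ 16.898058
(25 - 51.5)^2 / 51.5 = 702.25 / 51.5 = 2809/206 ≈ 13.635922
chi2 = 6642/103 ≈ 64.485437

64.4854


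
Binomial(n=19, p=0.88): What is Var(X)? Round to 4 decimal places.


Var = n*p*(1-p) = 19 * 0.88 * 0.12 = 2.0064

2.0064


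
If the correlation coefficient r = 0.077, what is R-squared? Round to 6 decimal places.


R^2 = r^2 = (0.077)^2 = 0.005929

0.005929


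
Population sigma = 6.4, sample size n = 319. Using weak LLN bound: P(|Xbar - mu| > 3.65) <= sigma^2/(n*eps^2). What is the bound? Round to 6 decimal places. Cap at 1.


bound = min(1, sigma^2/(n*eps^2))
sigma^2 = 6.4^2 = 40.96
n*eps^2 = 319 * 3.65^2 = 319 * 13.3225 = 4249.8775
sigma^2/(n*eps^2) = 40.96 / 4249.8775 ≈ 0.00963792

0.009638


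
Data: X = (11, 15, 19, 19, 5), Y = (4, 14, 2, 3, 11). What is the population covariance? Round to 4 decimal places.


Cov = (1/n)*sum((xi-xbar)(yi-ybar))
n = 5, xbar = 69/5 = 13.8, ybar = 34/5 = 6.8
sum((xi-xbar)(yi-ybar)) = -65.2
Cov = -65.2 / 5 = -13.04

-13.0400


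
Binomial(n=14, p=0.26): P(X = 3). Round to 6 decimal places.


P = C(n,k) * p^k * (1-p)^(n-k)
C(14,3) = 364
p^k = 0.26^3 = 0.017576
(1-p)^(n-k) = 0.74^11 ≈ 0.03643753
P = 364 * 0.017576 * 0.03643753 ≈ 0.233115

0.233115


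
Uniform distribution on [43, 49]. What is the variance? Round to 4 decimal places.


Var = (b-a)^2 / 12
(b-a)^2 = (49 - 43)^2 = 36
Var = 36/12 = 3

3.0000


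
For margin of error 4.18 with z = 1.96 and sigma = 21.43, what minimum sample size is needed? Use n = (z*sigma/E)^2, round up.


z*sigma/E = 1.96 * 21.43 / 4.18 ≈ 10.048517
(z*sigma/E)^2 ≈ 100.972689
round up: n = 101

101


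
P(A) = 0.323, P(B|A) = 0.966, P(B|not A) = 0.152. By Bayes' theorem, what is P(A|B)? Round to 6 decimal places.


P(A|B) = P(B|A)*P(A) / P(B), P(B) = P(B|A)*P(A) + P(B|not A)*P(not A)
P(B|A)*P(A) = 0.966 * 0.323 = 0.312018
P(B|not A)*P(not A) = 0.152 * 0.677 = 0.102904
P(B) = 0.312018 + 0.102904 = 0.414922
P(A|B) = 0.312018 / 0.414922 ≈ 0.75199194

0.751992


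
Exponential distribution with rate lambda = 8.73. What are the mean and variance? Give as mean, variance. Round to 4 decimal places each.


mean = 1/lam, var = 1/lam^2
mean = 1 / 8.73 = 100/873 ≈ 0.114548
lam^2 = 8.73^2 = 76.2129
var = 1 / 76.2129 ≈ 0.013121

0.1145, 0.0131


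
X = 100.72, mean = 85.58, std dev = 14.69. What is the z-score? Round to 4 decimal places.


z = (X - mu) / sigma
X - mu = 100.72 - 85.58 = 15.14
z = 15.14 / 14.69 = 1514/1469 ≈ 1.030633

1.0306


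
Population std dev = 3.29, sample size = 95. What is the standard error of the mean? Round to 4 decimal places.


SE = sigma / sqrt(n)
sqrt(95) ≈ 9.746794
SE = 3.29 / 9.746794 ≈ 0.337547

0.3375


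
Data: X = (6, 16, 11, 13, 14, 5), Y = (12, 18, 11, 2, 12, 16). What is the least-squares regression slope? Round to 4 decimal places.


b = sum((xi-xbar)(yi-ybar)) / sum((xi-xbar)^2)
n = 6, xbar = 65/6 ≈ 10.833333, ybar = 71/6 ≈ 11.833333
Sxy = sum((xi-xbar)(yi-ybar)) = -85/6 ≈ -14.166667
Sxx = sum((xi-xbar)^2) = 593/6 ≈ 98.833333
b = Sxy / Sxx = -85/593 ≈ -0.143339

-0.1433


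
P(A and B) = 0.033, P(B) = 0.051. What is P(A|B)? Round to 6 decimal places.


P(A|B) = P(A and B) / P(B) = 0.033 / 0.051 = 11/17 ≈ 0.64705882

0.647059


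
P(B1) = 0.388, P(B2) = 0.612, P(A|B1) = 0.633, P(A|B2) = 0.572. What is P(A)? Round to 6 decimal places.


P(A) = P(A|B1)*P(B1) + P(A|B2)*P(B2)
P(A|B1)*P(B1) = 0.633 * 0.388 = 0.245604
P(A|B2)*P(B2) = 0.572 * 0.612 = 0.350064
P(A) = 0.245604 + 0.350064 = 0.595668

0.595668


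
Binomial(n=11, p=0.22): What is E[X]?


E[X] = n*p = 11 * 0.22 = 2.42

2.42


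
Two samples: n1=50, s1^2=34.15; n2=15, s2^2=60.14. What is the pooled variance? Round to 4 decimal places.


sp^2 = ((n1-1)*s1^2 + (n2-1)*s2^2)/(n1+n2-2)
(n1-1)*s1^2 = 49 * 34.15 = 1673.35
(n2-1)*s2^2 = 14 * 60.14 = 841.96
numerator = 1673.35 + 841.96 = 2515.31
n1+n2-2 = 63
sp^2 = 2515.31 / 63 = 35933/900 ≈ 39.925556

39.9256


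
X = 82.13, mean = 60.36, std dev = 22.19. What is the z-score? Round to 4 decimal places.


z = (X - mu) / sigma
X - mu = 82.13 - 60.36 = 21.77
z = 21.77 / 22.19 = 311/317 ≈ 0.981073

0.9811


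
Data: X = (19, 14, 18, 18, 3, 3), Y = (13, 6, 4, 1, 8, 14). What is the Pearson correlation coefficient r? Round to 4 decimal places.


r = sum((xi-xbar)(yi-ybar)) / sqrt(sum((xi-xbar)^2) * sum((yi-ybar)^2))
n = 6, xbar = 75/6 = 12.5, ybar = 46/6 = 23/3 ≈ 7.666667
Sxy = sum((xi-xbar)(yi-ybar)) = -88
Sxx = sum((xi-xbar)^2) = 285.5
Syy = sum((yi-ybar)^2) = 388/3 ≈ 129.333333
sqrt(Sxx*Syy) ≈ 192.157921
r = Sxy / sqrt(Sxx*Syy) = -88 / 192.157921 ≈ -0.457957

-0.4580


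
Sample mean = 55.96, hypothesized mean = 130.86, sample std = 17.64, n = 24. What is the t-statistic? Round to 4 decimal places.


t = (xbar - mu0) / (s/sqrt(n))
xbar - mu0 = 55.96 - 130.86 = -74.9
sqrt(24) ≈ 4.89897949
s/sqrt(n) = 17.64 / 4.89897949 ≈ 3.60074992
t = -74.9 / 3.60074992 ≈ -20.801222

-20.8012


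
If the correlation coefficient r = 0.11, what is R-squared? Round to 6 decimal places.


R^2 = r^2 = (0.11)^2 = 0.0121

0.012100


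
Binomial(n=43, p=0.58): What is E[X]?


E[X] = n*p = 43 * 0.58 = 24.94

24.94


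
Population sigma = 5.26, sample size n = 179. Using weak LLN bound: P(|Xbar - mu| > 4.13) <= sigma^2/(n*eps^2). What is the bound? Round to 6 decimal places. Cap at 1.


bound = min(1, sigma^2/(n*eps^2))
sigma^2 = 5.26^2 = 27.6676
n*eps^2 = 179 * 4.13^2 = 179 * 17.0569 = 3053.1851
sigma^2/(n*eps^2) = 27.6676 / 3053.1851 ≈ 0.00906188

0.009062


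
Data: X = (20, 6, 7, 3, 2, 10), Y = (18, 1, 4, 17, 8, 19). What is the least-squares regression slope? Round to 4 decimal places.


b = sum((xi-xbar)(yi-ybar)) / sum((xi-xbar)^2)
n = 6, xbar = 48/6 = 8, ybar = 67/6 ≈ 11.166667
Sxy = sum((xi-xbar)(yi-ybar)) = 115
Sxx = sum((xi-xbar)^2) = 214
b = Sxy / Sxx = 115/214 ≈ 0.537383

0.5374


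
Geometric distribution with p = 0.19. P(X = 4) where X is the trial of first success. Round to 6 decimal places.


P = (1-p)^(k-1) * p
(1-p)^(k-1) = 0.81^3 = 0.531441
P = 0.531441 * 0.19 ≈ 0.1009738

0.100974


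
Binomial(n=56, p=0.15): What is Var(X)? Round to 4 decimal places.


Var = n*p*(1-p) = 56 * 0.15 * 0.85 = 7.14

7.1400


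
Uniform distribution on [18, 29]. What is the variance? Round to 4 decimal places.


Var = (b-a)^2 / 12
(b-a)^2 = (29 - 18)^2 = 121
Var = 121/12 ≈ 10.083333

10.0833


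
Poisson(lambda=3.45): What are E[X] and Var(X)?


E[X] = Var(X) = lambda = 3.45

3.45, 3.45


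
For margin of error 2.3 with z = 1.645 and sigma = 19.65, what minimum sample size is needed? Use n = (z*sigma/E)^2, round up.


z*sigma/E = 1.645 * 19.65 / 2.3 = 129297/9200 ≈ 14.054022
(z*sigma/E)^2 ≈ 197.515527
round up: n = 198

198


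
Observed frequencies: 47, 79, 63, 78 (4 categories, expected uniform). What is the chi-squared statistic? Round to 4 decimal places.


chi2 = sum((O-E)^2/E), E = total/4
total = 267, E = 267/4 = 66.75
(47 - 66.75)^2 / 66.75 = 390.0625 / 66.75 = 6241/1068 ≈ 5.843633
(79 - 66.75)^2 / 66.75 = 150.0625 / 66.75 = 2401/1068 ≈ 2.248127
(63 - 66.75)^2 / 66.75 = 14.0625 / 66.75 = 75/356 ≈ 0.210674
(78 - 66.75)^2 / 66.75 = 126.5625 / 66.75 = 675/356 ≈ 1.896067
chi2 = 2723/267 ≈ 10.198502

10.1985


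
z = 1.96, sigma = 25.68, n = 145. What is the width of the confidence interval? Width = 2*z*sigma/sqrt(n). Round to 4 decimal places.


width = 2*z*sigma/sqrt(n)
2*z*sigma = 2 * 1.96 * 25.68 = 100.6656
sqrt(145) ≈ 12.041595
width = 100.6656 / 12.041595 ≈ 8.359823

8.3598


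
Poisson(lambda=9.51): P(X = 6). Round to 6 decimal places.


P = e^(-lam) * lam^k / k!
e^(-9.51) ≈ 0.00007410704
lam^k = 9.51^6 ≈ 739746.811005
k! = 6! = 720
P = 0.00007410704 * 739746.811005 / 720 ≈ 0.076140

0.076140


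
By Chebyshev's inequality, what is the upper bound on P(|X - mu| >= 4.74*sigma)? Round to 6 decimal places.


P <= 1/k^2
k^2 = 4.74^2 = 22.4676
1/k^2 = 1 / 22.4676 ≈ 0.04450854

0.044509


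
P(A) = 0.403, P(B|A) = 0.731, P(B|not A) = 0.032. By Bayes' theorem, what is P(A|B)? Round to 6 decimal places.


P(A|B) = P(B|A)*P(A) / P(B), P(B) = P(B|A)*P(A) + P(B|not A)*P(not A)
P(B|A)*P(A) = 0.731 * 0.403 = 0.294593
P(B|not A)*P(not A) = 0.032 * 0.597 = 0.019104
P(B) = 0.294593 + 0.019104 = 0.313697
P(A|B) = 0.294593 / 0.313697 ≈ 0.93910047

0.939100


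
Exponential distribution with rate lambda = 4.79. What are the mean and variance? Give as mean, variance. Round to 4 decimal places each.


mean = 1/lam, var = 1/lam^2
mean = 1 / 4.79 = 100/479 ≈ 0.208768
lam^2 = 4.79^2 = 22.9441
var = 1 / 22.9441 ≈ 0.043584

0.2088, 0.0436


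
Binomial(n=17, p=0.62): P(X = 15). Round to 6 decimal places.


P = C(n,k) * p^k * (1-p)^(n-k)
C(17,15) = 136
p^k = 0.62^15 ≈ 0.0007689097
(1-p)^(n-k) = 0.38^2 = 0.1444
P = 136 * 0.0007689097 * 0.1444 ≈ 0.015100

0.015100


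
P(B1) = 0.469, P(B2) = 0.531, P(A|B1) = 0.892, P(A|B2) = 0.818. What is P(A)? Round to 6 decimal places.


P(A) = P(A|B1)*P(B1) + P(A|B2)*P(B2)
P(A|B1)*P(B1) = 0.892 * 0.469 = 0.418348
P(A|B2)*P(B2) = 0.818 * 0.531 = 0.434358
P(A) = 0.418348 + 0.434358 = 0.852706

0.852706


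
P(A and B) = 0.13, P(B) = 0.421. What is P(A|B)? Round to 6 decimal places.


P(A|B) = P(A and B) / P(B) = 0.13 / 0.421 = 130/421 ≈ 0.30878860

0.308789


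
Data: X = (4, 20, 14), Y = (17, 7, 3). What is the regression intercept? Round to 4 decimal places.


a = ybar - b*xbar, where b = sum((xi-xbar)(yi-ybar)) / sum((xi-xbar)^2)
n = 3, xbar = 38/3 ≈ 12.666667, ybar = 27/3 = 9
Sxy = sum((xi-xbar)(yi-ybar)) = -92
Sxx = sum((xi-xbar)^2) = 392/3 ≈ 130.666667
b = Sxy / Sxx = -69/98 ≈ -0.704082
a = 9 - (-0.704082) * 12.666667 = 878/49 ≈ 17.918367

17.9184


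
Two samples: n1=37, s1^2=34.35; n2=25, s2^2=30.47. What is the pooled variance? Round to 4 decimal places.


sp^2 = ((n1-1)*s1^2 + (n2-1)*s2^2)/(n1+n2-2)
(n1-1)*s1^2 = 36 * 34.35 = 1236.6
(n2-1)*s2^2 = 24 * 30.47 = 731.28
numerator = 1236.6 + 731.28 = 1967.88
n1+n2-2 = 60
sp^2 = 1967.88 / 60 = 32.798

32.7980


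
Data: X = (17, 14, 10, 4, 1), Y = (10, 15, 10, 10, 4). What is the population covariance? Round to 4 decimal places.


Cov = (1/n)*sum((xi-xbar)(yi-ybar))
n = 5, xbar = 46/5 = 9.2, ybar = 49/5 = 9.8
sum((xi-xbar)(yi-ybar)) = 73.2
Cov = 73.2 / 5 = 14.64

14.6400


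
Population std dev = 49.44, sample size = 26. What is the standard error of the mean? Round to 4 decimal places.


SE = sigma / sqrt(n)
sqrt(26) ≈ 5.099020
SE = 49.44 / 5.099020 ≈ 9.695982

9.6960


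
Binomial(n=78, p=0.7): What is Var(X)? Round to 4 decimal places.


Var = n*p*(1-p) = 78 * 0.7 * 0.3 = 16.38

16.3800


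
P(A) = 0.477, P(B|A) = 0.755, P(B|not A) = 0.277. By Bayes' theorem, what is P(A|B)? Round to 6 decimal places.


P(A|B) = P(B|A)*P(A) / P(B), P(B) = P(B|A)*P(A) + P(B|not A)*P(not A)
P(B|A)*P(A) = 0.755 * 0.477 = 0.360135
P(B|not A)*P(not A) = 0.277 * 0.523 = 0.144871
P(B) = 0.360135 + 0.144871 = 0.505006
P(A|B) = 0.360135 / 0.505006 ≈ 0.71313014

0.713130


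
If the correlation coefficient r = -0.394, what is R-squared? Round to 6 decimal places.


R^2 = r^2 = (-0.394)^2 = 0.155236

0.155236


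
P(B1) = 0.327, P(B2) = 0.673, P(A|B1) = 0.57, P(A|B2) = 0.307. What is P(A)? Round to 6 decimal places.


P(A) = P(A|B1)*P(B1) + P(A|B2)*P(B2)
P(A|B1)*P(B1) = 0.57 * 0.327 = 0.18639
P(A|B2)*P(B2) = 0.307 * 0.673 = 0.206611
P(A) = 0.18639 + 0.206611 = 0.393001

0.393001


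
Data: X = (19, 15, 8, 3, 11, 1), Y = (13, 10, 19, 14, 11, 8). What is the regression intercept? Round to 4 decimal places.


a = ybar - b*xbar, where b = sum((xi-xbar)(yi-ybar)) / sum((xi-xbar)^2)
n = 6, xbar = 57/6 = 9.5, ybar = 75/6 = 12.5
Sxy = sum((xi-xbar)(yi-ybar)) = 7.5
Sxx = sum((xi-xbar)^2) = 239.5
b = Sxy / Sxx = 15/479 ≈ 0.031315
a = 12.5 - 0.031315 * 9.5 = 5845/479 ≈ 12.202505

12.2025


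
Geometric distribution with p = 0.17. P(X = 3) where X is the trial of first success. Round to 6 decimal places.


P = (1-p)^(k-1) * p
(1-p)^(k-1) = 0.83^2 = 0.6889
P = 0.6889 * 0.17 = 0.117113

0.117113


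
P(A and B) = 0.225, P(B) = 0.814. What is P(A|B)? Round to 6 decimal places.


P(A|B) = P(A and B) / P(B) = 0.225 / 0.814 = 225/814 ≈ 0.27641278

0.276413


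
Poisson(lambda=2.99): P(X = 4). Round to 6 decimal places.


P = e^(-lam) * lam^k / k!
e^(-2.99) ≈ 0.05028744
lam^k = 2.99^4 ≈ 79.925388
k! = 4! = 24
P = 0.05028744 * 79.925388 / 24 ≈ 0.167468

0.167468


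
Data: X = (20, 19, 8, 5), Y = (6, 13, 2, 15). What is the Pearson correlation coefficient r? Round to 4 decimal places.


r = sum((xi-xbar)(yi-ybar)) / sqrt(sum((xi-xbar)^2) * sum((yi-ybar)^2))
n = 4, xbar = 52/4 = 13, ybar = 36/4 = 9
Sxy = sum((xi-xbar)(yi-ybar)) = -10
Sxx = sum((xi-xbar)^2) = 174
Syy = sum((yi-ybar)^2) = 110
sqrt(Sxx*Syy) ≈ 138.347389
r = Sxy / sqrt(Sxx*Syy) = -10 / 138.347389 ≈ -0.072282

-0.0723


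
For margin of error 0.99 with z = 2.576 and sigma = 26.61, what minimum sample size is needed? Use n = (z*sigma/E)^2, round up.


z*sigma/E = 2.576 * 26.61 / 0.99 = 285614/4125 ≈ 69.239758
(z*sigma/E)^2 ≈ 4794.144029
round up: n = 4795

4795


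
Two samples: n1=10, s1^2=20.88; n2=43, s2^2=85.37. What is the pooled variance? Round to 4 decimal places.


sp^2 = ((n1-1)*s1^2 + (n2-1)*s2^2)/(n1+n2-2)
(n1-1)*s1^2 = 9 * 20.88 = 187.92
(n2-1)*s2^2 = 42 * 85.37 = 3585.54
numerator = 187.92 + 3585.54 = 3773.46
n1+n2-2 = 51
sp^2 = 3773.46 / 51 = 62891/850 ≈ 73.989412

73.9894


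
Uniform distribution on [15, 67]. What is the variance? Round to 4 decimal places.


Var = (b-a)^2 / 12
(b-a)^2 = (67 - 15)^2 = 2704
Var = 2704/12 ≈ 225.333333

225.3333


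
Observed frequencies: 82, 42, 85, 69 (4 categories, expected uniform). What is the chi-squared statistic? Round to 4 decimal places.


chi2 = sum((O-E)^2/E), E = total/4
total = 278, E = 278/4 = 69.5
(82 - 69.5)^2 / 69.5 = 156.25 / 69.5 = 625/278 ≈ 2.248201
(42 - 69.5)^2 / 69.5 = 756.25 / 69.5 = 3025/278 ≈ 10.881295
(85 - 69.5)^2 / 69.5 = 240.25 / 69.5 = 961/278 ≈ 3.456835
(69 - 69.5)^2 / 69.5 = 0.25 / 69.5 = 1/278 ≈ 0.003597
chi2 = 2306/139 ≈ 16.589928

16.5899


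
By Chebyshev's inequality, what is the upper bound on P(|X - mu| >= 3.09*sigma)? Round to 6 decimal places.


P <= 1/k^2
k^2 = 3.09^2 = 9.5481
1/k^2 = 1 / 9.5481 ≈ 0.10473288

0.104733


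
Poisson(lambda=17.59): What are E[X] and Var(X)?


E[X] = Var(X) = lambda = 17.59

17.59, 17.59


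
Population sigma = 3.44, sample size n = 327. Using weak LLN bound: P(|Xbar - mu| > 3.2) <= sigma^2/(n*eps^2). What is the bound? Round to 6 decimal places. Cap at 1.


bound = min(1, sigma^2/(n*eps^2))
sigma^2 = 3.44^2 = 11.8336
n*eps^2 = 327 * 3.2^2 = 327 * 10.24 = 3348.48
sigma^2/(n*eps^2) = 11.8336 / 3348.48 ≈ 0.00353402

0.003534


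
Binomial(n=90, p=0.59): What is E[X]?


E[X] = n*p = 90 * 0.59 = 53.1

53.1


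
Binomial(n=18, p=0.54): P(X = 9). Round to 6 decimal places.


P = C(n,k) * p^k * (1-p)^(n-k)
C(18,9) = 48620
p^k = 0.54^9 ≈ 0.003904306
(1-p)^(n-k) = 0.46^9 ≈ 0.0009221902
P = 48620 * 0.003904306 * 0.0009221902 ≈ 0.175057

0.175057


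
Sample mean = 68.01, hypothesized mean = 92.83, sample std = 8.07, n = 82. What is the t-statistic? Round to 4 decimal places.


t = (xbar - mu0) / (s/sqrt(n))
xbar - mu0 = 68.01 - 92.83 = -24.82
sqrt(82) ≈ 9.05538514
s/sqrt(n) = 8.07 / 9.05538514 ≈ 0.89118242
t = -24.82 / 0.89118242 ≈ -27.850639

-27.8506


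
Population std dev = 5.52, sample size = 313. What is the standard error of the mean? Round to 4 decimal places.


SE = sigma / sqrt(n)
sqrt(313) ≈ 17.691806
SE = 5.52 / 17.691806 ≈ 0.312009

0.3120


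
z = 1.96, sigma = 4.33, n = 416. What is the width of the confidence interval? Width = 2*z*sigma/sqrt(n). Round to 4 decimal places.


width = 2*z*sigma/sqrt(n)
2*z*sigma = 2 * 1.96 * 4.33 = 16.9736
sqrt(416) ≈ 20.396078
width = 16.9736 / 20.396078 ≈ 0.832199

0.8322


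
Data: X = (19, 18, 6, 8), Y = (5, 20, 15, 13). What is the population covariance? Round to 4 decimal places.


Cov = (1/n)*sum((xi-xbar)(yi-ybar))
n = 4, xbar = 51/4 = 12.75, ybar = 53/4 = 13.25
sum((xi-xbar)(yi-ybar)) = -26.75
Cov = -26.75 / 4 = -6.6875

-6.6875


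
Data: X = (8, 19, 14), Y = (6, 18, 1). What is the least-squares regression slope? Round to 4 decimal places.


b = sum((xi-xbar)(yi-ybar)) / sum((xi-xbar)^2)
n = 3, xbar = 41/3 ≈ 13.666667, ybar = 25/3 ≈ 8.333333
Sxy = sum((xi-xbar)(yi-ybar)) = 187/3 ≈ 62.333333
Sxx = sum((xi-xbar)^2) = 182/3 ≈ 60.666667
b = Sxy / Sxx = 187/182 ≈ 1.027473

1.0275


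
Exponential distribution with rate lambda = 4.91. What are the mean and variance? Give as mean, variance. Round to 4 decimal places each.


mean = 1/lam, var = 1/lam^2
mean = 1 / 4.91 = 100/491 ≈ 0.203666
lam^2 = 4.91^2 = 24.1081
var = 1 / 24.1081 ≈ 0.041480

0.2037, 0.0415


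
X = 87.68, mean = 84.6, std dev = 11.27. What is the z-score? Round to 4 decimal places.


z = (X - mu) / sigma
X - mu = 87.68 - 84.6 = 3.08
z = 3.08 / 11.27 = 44/161 ≈ 0.273292

0.2733


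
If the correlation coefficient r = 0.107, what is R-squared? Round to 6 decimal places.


R^2 = r^2 = (0.107)^2 = 0.011449

0.011449


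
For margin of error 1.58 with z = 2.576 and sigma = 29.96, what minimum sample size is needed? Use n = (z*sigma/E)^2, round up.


z*sigma/E = 2.576 * 29.96 / 1.58 = 482356/9875 ≈ 48.846177
(z*sigma/E)^2 ≈ 2385.949029
round up: n = 2386

2386


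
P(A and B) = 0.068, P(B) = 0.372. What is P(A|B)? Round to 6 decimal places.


P(A|B) = P(A and B) / P(B) = 0.068 / 0.372 = 17/93 ≈ 0.18279570

0.182796


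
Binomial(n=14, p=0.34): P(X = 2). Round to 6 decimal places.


P = C(n,k) * p^k * (1-p)^(n-k)
C(14,2) = 91
p^k = 0.34^2 = 0.1156
(1-p)^(n-k) = 0.66^12 ≈ 0.006831675
P = 91 * 0.1156 * 0.006831675 ≈ 0.071866

0.071866


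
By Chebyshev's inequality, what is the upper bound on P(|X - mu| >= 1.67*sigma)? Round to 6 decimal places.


P <= 1/k^2
k^2 = 1.67^2 = 2.7889
1/k^2 = 1 / 2.7889 ≈ 0.35856431

0.358564


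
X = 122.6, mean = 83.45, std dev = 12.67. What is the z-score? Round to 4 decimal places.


z = (X - mu) / sigma
X - mu = 122.6 - 83.45 = 39.15
z = 39.15 / 12.67 = 3915/1267 ≈ 3.089976

3.0900


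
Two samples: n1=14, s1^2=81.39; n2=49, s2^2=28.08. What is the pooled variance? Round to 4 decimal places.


sp^2 = ((n1-1)*s1^2 + (n2-1)*s2^2)/(n1+n2-2)
(n1-1)*s1^2 = 13 * 81.39 = 1058.07
(n2-1)*s2^2 = 48 * 28.08 = 1347.84
numerator = 1058.07 + 1347.84 = 2405.91
n1+n2-2 = 61
sp^2 = 2405.91 / 61 = 240591/6100 ≈ 39.441148

39.4411


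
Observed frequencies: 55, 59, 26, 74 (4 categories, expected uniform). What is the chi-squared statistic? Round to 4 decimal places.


chi2 = sum((O-E)^2/E), E = total/4
total = 214, E = 214/4 = 53.5
(55 - 53.5)^2 / 53.5 = 2.25 / 53.5 = 9/214 ≈ 0.042056
(59 - 53.5)^2 / 53.5 = 30.25 / 53.5 = 121/214 ≈ 0.565421
(26 - 53.5)^2 / 53.5 = 756.25 / 53.5 = 3025/214 ≈ 14.135514
(74 - 53.5)^2 / 53.5 = 420.25 / 53.5 = 1681/214 ≈ 7.855140
chi2 = 2418/107 ≈ 22.598131

22.5981


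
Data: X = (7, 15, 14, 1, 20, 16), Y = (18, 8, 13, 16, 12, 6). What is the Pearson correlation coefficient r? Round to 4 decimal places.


r = sum((xi-xbar)(yi-ybar)) / sqrt(sum((xi-xbar)^2) * sum((yi-ybar)^2))
n = 6, xbar = 73/6 ≈ 12.166667, ybar = 73/6 ≈ 12.166667
Sxy = sum((xi-xbar)(yi-ybar)) = -649/6 ≈ -108.166667
Sxx = sum((xi-xbar)^2) = 1433/6 ≈ 238.833333
Syy = sum((yi-ybar)^2) = 629/6 ≈ 104.833333
sqrt(Sxx*Syy) ≈ 158.233038
r = Sxy / sqrt(Sxx*Syy) = -108.166667 / 158.233038 ≈ -0.683591

-0.6836


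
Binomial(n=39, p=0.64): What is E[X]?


E[X] = n*p = 39 * 0.64 = 24.96

24.96


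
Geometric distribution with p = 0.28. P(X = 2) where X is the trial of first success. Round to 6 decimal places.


P = (1-p)^(k-1) * p
(1-p)^(k-1) = 0.72^1 = 0.72
P = 0.72 * 0.28 = 0.2016

0.201600


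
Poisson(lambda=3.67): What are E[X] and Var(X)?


E[X] = Var(X) = lambda = 3.67

3.67, 3.67


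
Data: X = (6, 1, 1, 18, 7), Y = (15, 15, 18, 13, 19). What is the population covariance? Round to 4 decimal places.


Cov = (1/n)*sum((xi-xbar)(yi-ybar))
n = 5, xbar = 33/5 = 6.6, ybar = 80/5 = 16
sum((xi-xbar)(yi-ybar)) = -38
Cov = -38 / 5 = -7.6

-7.6000


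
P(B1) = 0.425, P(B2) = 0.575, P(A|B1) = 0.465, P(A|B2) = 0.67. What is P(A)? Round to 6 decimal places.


P(A) = P(A|B1)*P(B1) + P(A|B2)*P(B2)
P(A|B1)*P(B1) = 0.465 * 0.425 = 0.197625
P(A|B2)*P(B2) = 0.67 * 0.575 = 0.38525
P(A) = 0.197625 + 0.38525 = 0.582875

0.582875


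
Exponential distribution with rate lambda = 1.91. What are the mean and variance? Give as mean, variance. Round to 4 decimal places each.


mean = 1/lam, var = 1/lam^2
mean = 1 / 1.91 = 100/191 ≈ 0.523560
lam^2 = 1.91^2 = 3.6481
var = 1 / 3.6481 ≈ 0.274115

0.5236, 0.2741


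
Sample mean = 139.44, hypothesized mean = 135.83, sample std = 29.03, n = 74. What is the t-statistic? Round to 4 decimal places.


t = (xbar - mu0) / (s/sqrt(n))
xbar - mu0 = 139.44 - 135.83 = 3.61
sqrt(74) ≈ 8.60232527
s/sqrt(n) = 29.03 / 8.60232527 ≈ 3.37466895
t = 3.61 / 3.37466895 ≈ 1.069735

1.0697


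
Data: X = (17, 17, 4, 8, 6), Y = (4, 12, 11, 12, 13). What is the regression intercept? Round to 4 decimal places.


a = ybar - b*xbar, where b = sum((xi-xbar)(yi-ybar)) / sum((xi-xbar)^2)
n = 5, xbar = 52/5 = 10.4, ybar = 52/5 = 10.4
Sxy = sum((xi-xbar)(yi-ybar)) = -50.8
Sxx = sum((xi-xbar)^2) = 153.2
b = Sxy / Sxx = -127/383 ≈ -0.331593
a = 10.4 - (-0.331593) * 10.4 = 5304/383 ≈ 13.848564

13.8486


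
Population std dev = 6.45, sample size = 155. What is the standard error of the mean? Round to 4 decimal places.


SE = sigma / sqrt(n)
sqrt(155) ≈ 12.449900
SE = 6.45 / 12.449900 ≈ 0.518076

0.5181


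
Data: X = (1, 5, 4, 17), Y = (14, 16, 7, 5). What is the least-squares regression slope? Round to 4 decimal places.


b = sum((xi-xbar)(yi-ybar)) / sum((xi-xbar)^2)
n = 4, xbar = 27/4 = 6.75, ybar = 42/4 = 10.5
Sxy = sum((xi-xbar)(yi-ybar)) = -76.5
Sxx = sum((xi-xbar)^2) = 148.75
b = Sxy / Sxx = -18/35 ≈ -0.514286

-0.5143


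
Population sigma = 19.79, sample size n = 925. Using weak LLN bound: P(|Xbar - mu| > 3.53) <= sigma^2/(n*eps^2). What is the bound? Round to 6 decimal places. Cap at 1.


bound = min(1, sigma^2/(n*eps^2))
sigma^2 = 19.79^2 = 391.6441
n*eps^2 = 925 * 3.53^2 = 925 * 12.4609 = 11526.3325
sigma^2/(n*eps^2) = 391.6441 / 11526.3325 ≈ 0.03397821

0.033978


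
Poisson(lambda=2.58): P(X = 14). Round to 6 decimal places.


P = e^(-lam) * lam^k / k!
e^(-2.58) ≈ 0.07577400
lam^k = 2.58^14 ≈ 578996.426721
k! = 14! = 87178291200
P = 0.07577400 * 578996.426721 / 87178291200 ≈ 0.000001

0.000001


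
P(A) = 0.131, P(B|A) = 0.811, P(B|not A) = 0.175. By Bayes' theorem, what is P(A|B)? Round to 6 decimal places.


P(A|B) = P(B|A)*P(A) / P(B), P(B) = P(B|A)*P(A) + P(B|not A)*P(not A)
P(B|A)*P(A) = 0.811 * 0.131 = 0.106241
P(B|not A)*P(not A) = 0.175 * 0.869 = 0.152075
P(B) = 0.106241 + 0.152075 = 0.258316
P(A|B) = 0.106241 / 0.258316 ≈ 0.41128308

0.411283


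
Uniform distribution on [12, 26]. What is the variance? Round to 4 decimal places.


Var = (b-a)^2 / 12
(b-a)^2 = (26 - 12)^2 = 196
Var = 196/12 ≈ 16.333333

16.3333


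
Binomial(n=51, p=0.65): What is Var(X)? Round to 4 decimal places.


Var = n*p*(1-p) = 51 * 0.65 * 0.35 = 11.6025

11.6025


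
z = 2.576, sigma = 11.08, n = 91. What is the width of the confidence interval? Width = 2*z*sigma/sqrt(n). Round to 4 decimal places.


width = 2*z*sigma/sqrt(n)
2*z*sigma = 2 * 2.576 * 11.08 = 57.08416
sqrt(91) ≈ 9.539392
width = 57.08416 / 9.539392 ≈ 5.984046

5.9840


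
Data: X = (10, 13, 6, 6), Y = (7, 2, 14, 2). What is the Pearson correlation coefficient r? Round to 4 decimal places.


r = sum((xi-xbar)(yi-ybar)) / sqrt(sum((xi-xbar)^2) * sum((yi-ybar)^2))
n = 4, xbar = 35/4 = 8.75, ybar = 25/4 = 6.25
Sxy = sum((xi-xbar)(yi-ybar)) = -26.75
Sxx = sum((xi-xbar)^2) = 34.75
Syy = sum((yi-ybar)^2) = 96.75
sqrt(Sxx*Syy) ≈ 57.983295
r = Sxy / sqrt(Sxx*Syy) = -26.75 / 57.983295 ≈ -0.461340

-0.4613


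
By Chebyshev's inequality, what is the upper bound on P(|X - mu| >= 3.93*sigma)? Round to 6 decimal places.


P <= 1/k^2
k^2 = 3.93^2 = 15.4449
1/k^2 = 1 / 15.4449 ≈ 0.06474629

0.064746


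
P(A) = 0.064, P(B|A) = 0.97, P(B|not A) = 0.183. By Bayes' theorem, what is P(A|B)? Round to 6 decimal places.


P(A|B) = P(B|A)*P(A) / P(B), P(B) = P(B|A)*P(A) + P(B|not A)*P(not A)
P(B|A)*P(A) = 0.97 * 0.064 = 0.06208
P(B|not A)*P(not A) = 0.183 * 0.936 = 0.171288
P(B) = 0.06208 + 0.171288 = 0.233368
P(A|B) = 0.06208 / 0.233368 ≈ 0.26601762

0.266018


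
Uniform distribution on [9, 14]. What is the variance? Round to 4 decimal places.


Var = (b-a)^2 / 12
(b-a)^2 = (14 - 9)^2 = 25
Var = 25/12 ≈ 2.083333

2.0833
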